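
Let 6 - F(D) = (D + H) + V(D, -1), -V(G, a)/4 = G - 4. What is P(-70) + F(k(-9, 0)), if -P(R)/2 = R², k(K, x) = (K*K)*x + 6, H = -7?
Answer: -9785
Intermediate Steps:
V(G, a) = 16 - 4*G (V(G, a) = -4*(G - 4) = -4*(-4 + G) = 16 - 4*G)
k(K, x) = 6 + x*K² (k(K, x) = K²*x + 6 = x*K² + 6 = 6 + x*K²)
P(R) = -2*R²
F(D) = -3 + 3*D (F(D) = 6 - ((D - 7) + (16 - 4*D)) = 6 - ((-7 + D) + (16 - 4*D)) = 6 - (9 - 3*D) = 6 + (-9 + 3*D) = -3 + 3*D)
P(-70) + F(k(-9, 0)) = -2*(-70)² + (-3 + 3*(6 + 0*(-9)²)) = -2*4900 + (-3 + 3*(6 + 0*81)) = -9800 + (-3 + 3*(6 + 0)) = -9800 + (-3 + 3*6) = -9800 + (-3 + 18) = -9800 + 15 = -9785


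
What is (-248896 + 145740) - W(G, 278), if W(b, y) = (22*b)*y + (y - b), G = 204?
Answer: -1350894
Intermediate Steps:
W(b, y) = y - b + 22*b*y (W(b, y) = 22*b*y + (y - b) = y - b + 22*b*y)
(-248896 + 145740) - W(G, 278) = (-248896 + 145740) - (278 - 1*204 + 22*204*278) = -103156 - (278 - 204 + 1247664) = -103156 - 1*1247738 = -103156 - 1247738 = -1350894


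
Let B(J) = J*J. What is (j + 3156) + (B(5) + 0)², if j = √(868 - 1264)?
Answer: 3781 + 6*I*√11 ≈ 3781.0 + 19.9*I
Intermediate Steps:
B(J) = J²
j = 6*I*√11 (j = √(-396) = 6*I*√11 ≈ 19.9*I)
(j + 3156) + (B(5) + 0)² = (6*I*√11 + 3156) + (5² + 0)² = (3156 + 6*I*√11) + (25 + 0)² = (3156 + 6*I*√11) + 25² = (3156 + 6*I*√11) + 625 = 3781 + 6*I*√11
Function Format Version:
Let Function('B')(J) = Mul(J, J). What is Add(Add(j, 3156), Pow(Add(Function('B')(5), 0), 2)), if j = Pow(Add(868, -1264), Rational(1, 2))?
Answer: Add(3781, Mul(6, I, Pow(11, Rational(1, 2)))) ≈ Add(3781.0, Mul(19.900, I))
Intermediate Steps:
Function('B')(J) = Pow(J, 2)
j = Mul(6, I, Pow(11, Rational(1, 2))) (j = Pow(-396, Rational(1, 2)) = Mul(6, I, Pow(11, Rational(1, 2))) ≈ Mul(19.900, I))
Add(Add(j, 3156), Pow(Add(Function('B')(5), 0), 2)) = Add(Add(Mul(6, I, Pow(11, Rational(1, 2))), 3156), Pow(Add(Pow(5, 2), 0), 2)) = Add(Add(3156, Mul(6, I, Pow(11, Rational(1, 2)))), Pow(Add(25, 0), 2)) = Add(Add(3156, Mul(6, I, Pow(11, Rational(1, 2)))), Pow(25, 2)) = Add(Add(3156, Mul(6, I, Pow(11, Rational(1, 2)))), 625) = Add(3781, Mul(6, I, Pow(11, Rational(1, 2))))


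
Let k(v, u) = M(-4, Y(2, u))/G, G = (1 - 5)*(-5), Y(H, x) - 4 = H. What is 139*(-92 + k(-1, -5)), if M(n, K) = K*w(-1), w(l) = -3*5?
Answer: -26827/2 ≈ -13414.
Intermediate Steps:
w(l) = -15
Y(H, x) = 4 + H
M(n, K) = -15*K (M(n, K) = K*(-15) = -15*K)
G = 20 (G = -4*(-5) = 20)
k(v, u) = -9/2 (k(v, u) = -15*(4 + 2)/20 = -15*6*(1/20) = -90*1/20 = -9/2)
139*(-92 + k(-1, -5)) = 139*(-92 - 9/2) = 139*(-193/2) = -26827/2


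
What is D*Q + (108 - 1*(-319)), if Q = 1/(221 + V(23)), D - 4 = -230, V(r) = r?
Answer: 51981/122 ≈ 426.07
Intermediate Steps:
D = -226 (D = 4 - 230 = -226)
Q = 1/244 (Q = 1/(221 + 23) = 1/244 ≈ 0.0040984)
D*Q + (108 - 1*(-319)) = -226*1/244 + (108 - 1*(-319)) = -113/122 + (108 + 319) = -113/122 + 427 = 51981/122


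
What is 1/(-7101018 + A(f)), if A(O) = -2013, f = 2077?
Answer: -1/7103031 ≈ -1.4079e-7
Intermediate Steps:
1/(-7101018 + A(f)) = 1/(-7101018 - 2013) = 1/(-7103031) = -1/7103031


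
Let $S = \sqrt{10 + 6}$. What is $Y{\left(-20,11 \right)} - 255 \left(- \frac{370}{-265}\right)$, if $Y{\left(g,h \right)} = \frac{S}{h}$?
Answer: $- \frac{207358}{583} \approx -355.67$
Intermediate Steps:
$S = 4$ ($S = \sqrt{16} = 4$)
$Y{\left(g,h \right)} = \frac{4}{h}$
$Y{\left(-20,11 \right)} - 255 \left(- \frac{370}{-265}\right) = \frac{4}{11} - 255 \left(- \frac{370}{-265}\right) = 4 \cdot \frac{1}{11} - 255 \left(\left(-370\right) \left(- \frac{1}{265}\right)\right) = \frac{4}{11} - \frac{18870}{53} = - \frac{207358}{583}$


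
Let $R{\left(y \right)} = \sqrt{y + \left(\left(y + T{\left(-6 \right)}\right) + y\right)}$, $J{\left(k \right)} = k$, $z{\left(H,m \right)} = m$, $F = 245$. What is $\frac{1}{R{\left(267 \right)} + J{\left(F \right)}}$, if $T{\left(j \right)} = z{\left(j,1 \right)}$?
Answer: $\frac{245}{59223} - \frac{\sqrt{802}}{59223} \approx 0.0036587$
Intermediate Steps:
$T{\left(j \right)} = 1$
$R{\left(y \right)} = \sqrt{1 + 3 y}$ ($R{\left(y \right)} = \sqrt{y + \left(\left(y + 1\right) + y\right)} = \sqrt{y + \left(\left(1 + y\right) + y\right)} = \sqrt{y + \left(1 + 2 y\right)} = \sqrt{1 + 3 y}$)
$\frac{1}{R{\left(267 \right)} + J{\left(F \right)}} = \frac{1}{\sqrt{1 + 3 \cdot 267} + 245} = \frac{1}{\sqrt{1 + 801} + 245} = \frac{1}{\sqrt{802} + 245} = \frac{1}{245 + \sqrt{802}}$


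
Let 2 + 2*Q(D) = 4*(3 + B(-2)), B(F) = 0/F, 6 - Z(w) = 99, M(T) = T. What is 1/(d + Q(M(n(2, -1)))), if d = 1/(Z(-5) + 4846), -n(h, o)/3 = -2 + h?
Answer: 4753/23766 ≈ 0.19999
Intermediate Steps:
n(h, o) = 6 - 3*h (n(h, o) = -3*(-2 + h) = 6 - 3*h)
Z(w) = -93 (Z(w) = 6 - 1*99 = 6 - 99 = -93)
B(F) = 0
Q(D) = 5 (Q(D) = -1 + (4*(3 + 0))/2 = -1 + (4*3)/2 = -1 + (½)*12 = -1 + 6 = 5)
d = 1/4753 (d = 1/(-93 + 4846) = 1/4753 ≈ 0.00021039)
1/(d + Q(M(n(2, -1)))) = 1/(1/4753 + 5) = 1/(23766/4753) = 4753/23766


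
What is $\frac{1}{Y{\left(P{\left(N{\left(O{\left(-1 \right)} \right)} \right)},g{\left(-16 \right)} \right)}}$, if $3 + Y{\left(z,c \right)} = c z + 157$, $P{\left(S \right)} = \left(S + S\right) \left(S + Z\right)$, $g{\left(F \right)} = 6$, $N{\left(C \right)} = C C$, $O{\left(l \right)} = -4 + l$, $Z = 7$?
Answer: $\frac{1}{9754} \approx 0.00010252$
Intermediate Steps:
$N{\left(C \right)} = C^{2}$
$P{\left(S \right)} = 2 S \left(7 + S\right)$ ($P{\left(S \right)} = \left(S + S\right) \left(S + 7\right) = 2 S \left(7 + S\right)$)
$Y{\left(z,c \right)} = 154 + c z$ ($Y{\left(z,c \right)} = -3 + \left(c z + 157\right) = -3 + \left(157 + c z\right) = 154 + c z$)
$\frac{1}{Y{\left(P{\left(N{\left(O{\left(-1 \right)} \right)} \right)},g{\left(-16 \right)} \right)}} = \frac{1}{154 + 6 \cdot 2 \left(-4 - 1\right)^{2} \left(7 + \left(-4 - 1\right)^{2}\right)} = \frac{1}{154 + 6 \cdot 2 \left(-5\right)^{2} \left(7 + \left(-5\right)^{2}\right)} = \frac{1}{154 + 6 \cdot 2 \cdot 25 \left(7 + 25\right)} = \frac{1}{154 + 6 \cdot 2 \cdot 25 \cdot 32} = \frac{1}{154 + 6 \cdot 1600} = \frac{1}{154 + 9600} = \frac{1}{9754}$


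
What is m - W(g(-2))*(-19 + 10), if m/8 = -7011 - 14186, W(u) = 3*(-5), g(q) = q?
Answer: -169711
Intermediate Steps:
W(u) = -15
m = -169576 (m = 8*(-7011 - 14186) = 8*(-21197) = -169576)
m - W(g(-2))*(-19 + 10) = -169576 - (-15)*(-19 + 10) = -169576 - (-15)*(-9) = -169576 - 1*135 = -169576 - 135 = -169711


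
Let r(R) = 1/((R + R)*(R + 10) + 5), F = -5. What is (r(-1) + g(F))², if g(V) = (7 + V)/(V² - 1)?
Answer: 1/24336 ≈ 4.1091e-5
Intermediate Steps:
g(V) = (7 + V)/(-1 + V²)
r(R) = 1/(5 + 2*R*(10 + R)) (r(R) = 1/((2*R)*(10 + R) + 5) = 1/(2*R*(10 + R) + 5) = 1/(5 + 2*R*(10 + R)))
(r(-1) + g(F))² = (1/(5 + 2*(-1)² + 20*(-1)) + (7 - 5)/(-1 + (-5)²))² = (1/(5 + 2*1 - 20) + 2/(-1 + 25))² = (1/(5 + 2 - 20) + 2/24)² = (1/(-13) + (1/24)*2)² = (-1/13 + 1/12)² = (1/156)² = 1/24336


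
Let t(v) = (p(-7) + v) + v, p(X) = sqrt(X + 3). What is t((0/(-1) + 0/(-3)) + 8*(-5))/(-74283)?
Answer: 80/74283 - 2*I/74283 ≈ 0.001077 - 2.6924e-5*I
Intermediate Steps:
p(X) = sqrt(3 + X)
t(v) = 2*I + 2*v (t(v) = (sqrt(3 - 7) + v) + v = (sqrt(-4) + v) + v = (2*I + v) + v = (v + 2*I) + v = 2*I + 2*v)
t((0/(-1) + 0/(-3)) + 8*(-5))/(-74283) = (2*I + 2*((0/(-1) + 0/(-3)) + 8*(-5)))/(-74283) = (2*I + 2*((0*(-1) + 0*(-1/3)) - 40))*(-1/74283) = (2*I + 2*((0 + 0) - 40))*(-1/74283) = (2*I + 2*(0 - 40))*(-1/74283) = (2*I + 2*(-40))*(-1/74283) = (2*I - 80)*(-1/74283) = (-80 + 2*I)*(-1/74283) = 80/74283 - 2*I/74283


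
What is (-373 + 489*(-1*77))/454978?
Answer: -19013/227489 ≈ -0.083578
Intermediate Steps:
(-373 + 489*(-1*77))/454978 = (-373 + 489*(-77))*(1/454978) = (-373 - 37653)*(1/454978) = -38026*1/454978 = -19013/227489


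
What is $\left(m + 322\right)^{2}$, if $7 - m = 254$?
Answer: $5625$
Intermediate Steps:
$m = -247$ ($m = 7 - 254 = -247$)
$\left(m + 322\right)^{2} = \left(-247 + 322\right)^{2} = 75^{2} = 5625$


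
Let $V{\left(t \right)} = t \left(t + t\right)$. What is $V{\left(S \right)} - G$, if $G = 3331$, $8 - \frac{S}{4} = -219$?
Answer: $1645597$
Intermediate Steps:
$S = 908$ ($S = 32 - -876 = 32 + 876 = 908$)
$V{\left(t \right)} = 2 t^{2}$ ($V{\left(t \right)} = t 2 t = 2 t^{2}$)
$V{\left(S \right)} - G = 2 \cdot 908^{2} - 3331 = 2 \cdot 824464 - 3331 = 1648928 - 3331 = 1645597$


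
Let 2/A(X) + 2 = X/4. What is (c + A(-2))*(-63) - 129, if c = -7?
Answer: 1812/5 ≈ 362.40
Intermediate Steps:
A(X) = 2/(-2 + X/4)
(c + A(-2))*(-63) - 129 = (-7 + 8/(-8 - 2))*(-63) - 129 = (-7 + 8/(-10))*(-63) - 129 = (-7 + 8*(-⅒))*(-63) - 129 = (-7 - ⅘)*(-63) - 129 = -39/5*(-63) - 129 = 2457/5 - 129 = 1812/5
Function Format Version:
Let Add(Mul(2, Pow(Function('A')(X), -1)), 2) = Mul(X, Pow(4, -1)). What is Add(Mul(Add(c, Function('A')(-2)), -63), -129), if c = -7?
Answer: Rational(1812, 5) ≈ 362.40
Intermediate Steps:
Function('A')(X) = Mul(2, Pow(Add(-2, Mul(Rational(1, 4), X)), -1)) (Function('A')(X) = Mul(2, Pow(Add(-2, Mul(X, Pow(4, -1))), -1)) = Mul(2, Pow(Add(-2, Mul(X, Rational(1, 4))), -1)) = Mul(2, Pow(Add(-2, Mul(Rational(1, 4), X)), -1)))
Add(Mul(Add(c, Function('A')(-2)), -63), -129) = Add(Mul(Add(-7, Mul(8, Pow(Add(-8, -2), -1))), -63), -129) = Add(Mul(Add(-7, Mul(8, Pow(-10, -1))), -63), -129) = Add(Mul(Add(-7, Mul(8, Rational(-1, 10))), -63), -129) = Add(Mul(Add(-7, Rational(-4, 5)), -63), -129) = Add(Mul(Rational(-39, 5), -63), -129) = Add(Rational(2457, 5), -129) = Rational(1812, 5)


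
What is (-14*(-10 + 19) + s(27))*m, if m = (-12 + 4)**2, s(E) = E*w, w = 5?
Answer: 576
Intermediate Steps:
s(E) = 5*E (s(E) = E*5 = 5*E)
m = 64 (m = (-8)**2 = 64)
(-14*(-10 + 19) + s(27))*m = (-14*(-10 + 19) + 5*27)*64 = (-14*9 + 135)*64 = (-126 + 135)*64 = 9*64 = 576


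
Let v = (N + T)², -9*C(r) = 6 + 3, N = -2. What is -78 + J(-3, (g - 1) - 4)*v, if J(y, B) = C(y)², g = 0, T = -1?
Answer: -69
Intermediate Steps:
C(r) = -1 (C(r) = -(6 + 3)/9 = -⅑*9 = -1)
J(y, B) = 1 (J(y, B) = (-1)² = 1)
v = 9 (v = (-2 - 1)² = (-3)² = 9)
-78 + J(-3, (g - 1) - 4)*v = -78 + 1*9 = -78 + 9 = -69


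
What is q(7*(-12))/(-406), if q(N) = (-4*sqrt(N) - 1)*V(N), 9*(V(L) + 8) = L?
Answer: -26/609 - 208*I*sqrt(21)/609 ≈ -0.042693 - 1.5651*I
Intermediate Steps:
V(L) = -8 + L/9
q(N) = (-1 - 4*sqrt(N))*(-8 + N/9) (q(N) = (-4*sqrt(N) - 1)*(-8 + N/9) = (-1 - 4*sqrt(N))*(-8 + N/9))
q(7*(-12))/(-406) = -(1 + 4*sqrt(7*(-12)))*(-72 + 7*(-12))/9/(-406) = -(1 + 4*sqrt(-84))*(-72 - 84)/9*(-1/406) = -1/9*(1 + 4*(2*I*sqrt(21)))*(-156)*(-1/406) = -1/9*(1 + 8*I*sqrt(21))*(-156)*(-1/406) = (52/3 + 416*I*sqrt(21)/3)*(-1/406) = -26/609 - 208*I*sqrt(21)/609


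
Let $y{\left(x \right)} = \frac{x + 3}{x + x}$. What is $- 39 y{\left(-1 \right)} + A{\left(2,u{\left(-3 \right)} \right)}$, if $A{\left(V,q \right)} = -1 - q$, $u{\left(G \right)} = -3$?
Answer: $41$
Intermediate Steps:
$y{\left(x \right)} = \frac{3 + x}{2 x}$
$- 39 y{\left(-1 \right)} + A{\left(2,u{\left(-3 \right)} \right)} = - 39 \frac{3 - 1}{2 \left(-1\right)} - -2 = - 39 \cdot \frac{1}{2} \left(-1\right) 2 + \left(-1 + 3\right) = \left(-39\right) \left(-1\right) + 2 = 39 + 2 = 41$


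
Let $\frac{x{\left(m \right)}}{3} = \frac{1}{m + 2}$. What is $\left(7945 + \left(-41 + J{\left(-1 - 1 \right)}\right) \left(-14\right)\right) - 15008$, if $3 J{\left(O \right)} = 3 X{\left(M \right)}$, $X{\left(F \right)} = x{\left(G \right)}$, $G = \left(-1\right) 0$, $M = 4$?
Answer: $-6510$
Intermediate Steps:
$G = 0$
$x{\left(m \right)} = \frac{3}{2 + m}$ ($x{\left(m \right)} = \frac{3}{m + 2} = \frac{3}{2 + m}$)
$X{\left(F \right)} = \frac{3}{2}$ ($X{\left(F \right)} = \frac{3}{2 + 0} = \frac{3}{2}$)
$J{\left(O \right)} = \frac{3}{2}$ ($J{\left(O \right)} = \frac{3 \cdot \frac{3}{2}}{3} = \frac{1}{3} \cdot \frac{9}{2} = \frac{3}{2}$)
$\left(7945 + \left(-41 + J{\left(-1 - 1 \right)}\right) \left(-14\right)\right) - 15008 = \left(7945 + \left(-41 + \frac{3}{2}\right) \left(-14\right)\right) - 15008 = \left(7945 - -553\right) - 15008 = \left(7945 + 553\right) - 15008 = 8498 - 15008 = -6510$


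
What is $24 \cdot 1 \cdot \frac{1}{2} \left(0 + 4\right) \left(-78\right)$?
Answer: $-3744$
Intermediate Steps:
$24 \cdot 1 \cdot \frac{1}{2} \left(0 + 4\right) \left(-78\right) = 24 \cdot 1 \cdot \frac{1}{2} \cdot 4 \left(-78\right) = 24 \cdot \frac{1}{2} \cdot 4 \left(-78\right) = 24 \cdot 2 \left(-78\right) = 48 \left(-78\right) = -3744$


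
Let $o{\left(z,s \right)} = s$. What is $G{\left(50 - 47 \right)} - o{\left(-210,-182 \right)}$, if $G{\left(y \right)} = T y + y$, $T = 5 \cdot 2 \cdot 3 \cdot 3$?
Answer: $455$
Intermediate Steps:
$T = 90$ ($T = 10 \cdot 3 \cdot 3 = 30 \cdot 3 = 90$)
$G{\left(y \right)} = 91 y$ ($G{\left(y \right)} = 90 y + y = 91 y$)
$G{\left(50 - 47 \right)} - o{\left(-210,-182 \right)} = 91 \left(50 - 47\right) - -182 = 91 \left(50 - 47\right) + 182 = 91 \cdot 3 + 182 = 273 + 182 = 455$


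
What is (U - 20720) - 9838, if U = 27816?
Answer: -2742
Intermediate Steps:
(U - 20720) - 9838 = (27816 - 20720) - 9838 = 7096 - 9838 = -2742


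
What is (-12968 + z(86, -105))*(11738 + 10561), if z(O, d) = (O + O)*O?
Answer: 40673376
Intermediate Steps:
z(O, d) = 2*O² (z(O, d) = (2*O)*O = 2*O²)
(-12968 + z(86, -105))*(11738 + 10561) = (-12968 + 2*86²)*(11738 + 10561) = (-12968 + 2*7396)*22299 = (-12968 + 14792)*22299 = 1824*22299 = 40673376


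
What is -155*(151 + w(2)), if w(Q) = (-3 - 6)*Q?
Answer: -20615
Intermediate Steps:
w(Q) = -9*Q
-155*(151 + w(2)) = -155*(151 - 9*2) = -155*(151 - 18) = -155*133 = -20615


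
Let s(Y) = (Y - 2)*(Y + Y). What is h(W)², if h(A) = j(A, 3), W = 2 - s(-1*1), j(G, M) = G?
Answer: 16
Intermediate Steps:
s(Y) = 2*Y*(-2 + Y) (s(Y) = (-2 + Y)*(2*Y) = 2*Y*(-2 + Y))
W = -4 (W = 2 - 2*(-1*1)*(-2 - 1*1) = 2 - 2*(-1)*(-2 - 1) = 2 - 2*(-1)*(-3) = 2 - 1*6 = 2 - 6 = -4)
h(A) = A
h(W)² = (-4)² = 16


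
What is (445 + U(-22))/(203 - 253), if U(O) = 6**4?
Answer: -1741/50 ≈ -34.820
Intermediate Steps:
U(O) = 1296
(445 + U(-22))/(203 - 253) = (445 + 1296)/(203 - 253) = 1741/(-50) = 1741*(-1/50) = -1741/50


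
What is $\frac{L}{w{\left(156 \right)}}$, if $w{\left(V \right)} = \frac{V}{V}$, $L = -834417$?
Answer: $-834417$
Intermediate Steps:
$w{\left(V \right)} = 1$
$\frac{L}{w{\left(156 \right)}} = - \frac{834417}{1} = \left(-834417\right) 1 = -834417$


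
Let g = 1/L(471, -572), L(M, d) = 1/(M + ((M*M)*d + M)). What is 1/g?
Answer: -1/126892110 ≈ -7.8807e-9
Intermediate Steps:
L(M, d) = 1/(2*M + d*M²) (L(M, d) = 1/(M + (M²*d + M)) = 1/(M + (d*M² + M)) = 1/(M + (M + d*M²)) = 1/(2*M + d*M²))
g = -126892110 (g = 1/(1/(471*(2 + 471*(-572)))) = 1/(1/(471*(2 - 269412))) = 1/((1/471)/(-269410)) = 1/((1/471)*(-1/269410)) = 1/(-1/126892110) = -126892110)
1/g = 1/(-126892110) = -1/126892110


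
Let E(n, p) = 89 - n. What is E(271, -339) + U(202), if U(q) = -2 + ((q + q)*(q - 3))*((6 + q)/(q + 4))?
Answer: 8342232/103 ≈ 80993.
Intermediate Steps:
U(q) = -2 + 2*q*(-3 + q)*(6 + q)/(4 + q) (U(q) = -2 + ((2*q)*(-3 + q))*((6 + q)/(4 + q)) = -2 + (2*q*(-3 + q))*((6 + q)/(4 + q)) = -2 + 2*q*(-3 + q)*(6 + q)/(4 + q))
E(271, -339) + U(202) = (89 - 1*271) + 2*(-4 + 202³ - 19*202 + 3*202²)/(4 + 202) = (89 - 271) + 2*(-4 + 8242408 - 3838 + 3*40804)/206 = -182 + 2*(1/206)*(-4 + 8242408 - 3838 + 122412) = -182 + 2*(1/206)*8360978 = -182 + 8360978/103 = 8342232/103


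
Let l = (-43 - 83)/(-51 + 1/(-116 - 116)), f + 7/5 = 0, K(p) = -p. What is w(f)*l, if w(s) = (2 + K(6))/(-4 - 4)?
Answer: 14616/11833 ≈ 1.2352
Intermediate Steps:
f = -7/5 (f = -7/5 + 0 = -7/5 ≈ -1.4000)
w(s) = ½ (w(s) = (2 - 1*6)/(-4 - 4) = (2 - 6)/(-8) = -4*(-⅛) = ½)
l = 29232/11833 (l = -126/(-51 + 1/(-232)) = -126/(-51 - 1/232) = -126/(-11833/232) = -126*(-232/11833) = 29232/11833 ≈ 2.4704)
w(f)*l = (½)*(29232/11833) = 14616/11833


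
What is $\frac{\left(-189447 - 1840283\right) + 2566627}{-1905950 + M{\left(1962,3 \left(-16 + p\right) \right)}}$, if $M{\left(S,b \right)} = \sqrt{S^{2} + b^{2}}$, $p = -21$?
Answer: $- \frac{204659767430}{726528308147} - \frac{1610691 \sqrt{429085}}{3632641540735} \approx -0.28199$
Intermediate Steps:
$\frac{\left(-189447 - 1840283\right) + 2566627}{-1905950 + M{\left(1962,3 \left(-16 + p\right) \right)}} = \frac{\left(-189447 - 1840283\right) + 2566627}{-1905950 + \sqrt{1962^{2} + \left(3 \left(-16 - 21\right)\right)^{2}}} = \frac{-2029730 + 2566627}{-1905950 + \sqrt{3849444 + \left(3 \left(-37\right)\right)^{2}}} = \frac{536897}{-1905950 + \sqrt{3849444 + \left(-111\right)^{2}}} = \frac{536897}{-1905950 + \sqrt{3849444 + 12321}} = \frac{536897}{-1905950 + \sqrt{3861765}} = \frac{536897}{-1905950 + 3 \sqrt{429085}}$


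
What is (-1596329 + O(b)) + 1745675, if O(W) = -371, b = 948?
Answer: 148975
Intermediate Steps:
(-1596329 + O(b)) + 1745675 = (-1596329 - 371) + 1745675 = -1596700 + 1745675 = 148975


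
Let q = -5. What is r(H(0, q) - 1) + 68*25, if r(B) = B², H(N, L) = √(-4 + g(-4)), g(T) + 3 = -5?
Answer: 1689 - 4*I*√3 ≈ 1689.0 - 6.9282*I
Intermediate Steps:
g(T) = -8 (g(T) = -3 - 5 = -8)
H(N, L) = 2*I*√3 (H(N, L) = √(-4 - 8) = √(-12) = 2*I*√3)
r(H(0, q) - 1) + 68*25 = (2*I*√3 - 1)² + 68*25 = (-1 + 2*I*√3)² + 1700 = 1700 + (-1 + 2*I*√3)²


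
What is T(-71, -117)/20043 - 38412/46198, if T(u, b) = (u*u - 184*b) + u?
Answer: 227131444/462973257 ≈ 0.49059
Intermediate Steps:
T(u, b) = u + u**2 - 184*b (T(u, b) = (u**2 - 184*b) + u = u + u**2 - 184*b)
T(-71, -117)/20043 - 38412/46198 = (-71 + (-71)**2 - 184*(-117))/20043 - 38412/46198 = (-71 + 5041 + 21528)*(1/20043) - 38412*1/46198 = 26498*(1/20043) - 19206/23099 = 26498/20043 - 19206/23099 = 227131444/462973257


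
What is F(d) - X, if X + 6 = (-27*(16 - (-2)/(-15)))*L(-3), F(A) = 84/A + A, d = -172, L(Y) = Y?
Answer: -312113/215 ≈ -1451.7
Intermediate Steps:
F(A) = A + 84/A
X = 6396/5 (X = -6 - 27*(16 - (-2)/(-15))*(-3) = -6 - 27*(16 - (-2)*(-1)/15)*(-3) = -6 - 27*(16 - 1*2/15)*(-3) = -6 - 27*(16 - 2/15)*(-3) = -6 - 27*238/15*(-3) = -6 - 2142/5*(-3) = -6 + 6426/5 = 6396/5 ≈ 1279.2)
F(d) - X = (-172 + 84/(-172)) - 1*6396/5 = (-172 + 84*(-1/172)) - 6396/5 = (-172 - 21/43) - 6396/5 = -7417/43 - 6396/5 = -312113/215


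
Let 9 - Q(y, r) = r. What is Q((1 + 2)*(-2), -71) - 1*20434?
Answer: -20354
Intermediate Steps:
Q(y, r) = 9 - r
Q((1 + 2)*(-2), -71) - 1*20434 = (9 - 1*(-71)) - 1*20434 = (9 + 71) - 20434 = 80 - 20434 = -20354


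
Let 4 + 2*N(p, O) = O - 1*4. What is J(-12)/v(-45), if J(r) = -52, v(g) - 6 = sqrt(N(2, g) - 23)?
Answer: -208/57 + 52*I*sqrt(22)/57 ≈ -3.6491 + 4.279*I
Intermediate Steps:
N(p, O) = -4 + O/2 (N(p, O) = -2 + (O - 1*4)/2 = -2 + (O - 4)/2 = -2 + (-4 + O)/2 = -2 + (-2 + O/2) = -4 + O/2)
v(g) = 6 + sqrt(-27 + g/2) (v(g) = 6 + sqrt((-4 + g/2) - 23) = 6 + sqrt(-27 + g/2))
J(-12)/v(-45) = -52/(6 + sqrt(-108 + 2*(-45))/2) = -52/(6 + sqrt(-108 - 90)/2) = -52/(6 + sqrt(-198)/2) = -52/(6 + (3*I*sqrt(22))/2) = -52/(6 + 3*I*sqrt(22)/2)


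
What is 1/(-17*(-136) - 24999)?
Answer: -1/22687 ≈ -4.4078e-5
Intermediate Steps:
1/(-17*(-136) - 24999) = 1/(2312 - 24999) = 1/(-22687) = -1/22687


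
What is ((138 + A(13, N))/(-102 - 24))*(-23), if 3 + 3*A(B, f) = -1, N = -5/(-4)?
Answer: 4715/189 ≈ 24.947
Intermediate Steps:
N = 5/4 (N = -5*(-¼) = 5/4 ≈ 1.2500)
A(B, f) = -4/3 (A(B, f) = -1 + (⅓)*(-1) = -1 - ⅓ = -4/3)
((138 + A(13, N))/(-102 - 24))*(-23) = ((138 - 4/3)/(-102 - 24))*(-23) = ((410/3)/(-126))*(-23) = ((410/3)*(-1/126))*(-23) = -205/189*(-23) = 4715/189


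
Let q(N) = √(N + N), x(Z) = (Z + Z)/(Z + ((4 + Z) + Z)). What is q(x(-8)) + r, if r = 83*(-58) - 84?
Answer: -4898 + 2*√10/5 ≈ -4896.7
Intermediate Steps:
x(Z) = 2*Z/(4 + 3*Z) (x(Z) = (2*Z)/(Z + (4 + 2*Z)) = (2*Z)/(4 + 3*Z) = 2*Z/(4 + 3*Z))
q(N) = √2*√N (q(N) = √(2*N) = √2*√N)
r = -4898 (r = -4814 - 84 = -4898)
q(x(-8)) + r = √2*√(2*(-8)/(4 + 3*(-8))) - 4898 = √2*√(2*(-8)/(4 - 24)) - 4898 = √2*√(2*(-8)/(-20)) - 4898 = √2*√(2*(-8)*(-1/20)) - 4898 = √2*√(⅘) - 4898 = √2*(2*√5/5) - 4898 = 2*√10/5 - 4898 = -4898 + 2*√10/5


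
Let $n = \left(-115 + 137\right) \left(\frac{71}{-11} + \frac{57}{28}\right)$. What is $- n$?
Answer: $\frac{1361}{14} \approx 97.214$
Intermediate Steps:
$n = - \frac{1361}{14}$ ($n = 22 \left(71 \left(- \frac{1}{11}\right) + 57 \cdot \frac{1}{28}\right) = 22 \left(- \frac{71}{11} + \frac{57}{28}\right) = 22 \left(- \frac{1361}{308}\right) = - \frac{1361}{14} \approx -97.214$)
$- n = \left(-1\right) \left(- \frac{1361}{14}\right) = \frac{1361}{14}$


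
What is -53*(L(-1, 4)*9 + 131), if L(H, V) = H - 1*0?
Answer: -6466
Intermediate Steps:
L(H, V) = H (L(H, V) = H + 0 = H)
-53*(L(-1, 4)*9 + 131) = -53*(-1*9 + 131) = -53*(-9 + 131) = -53*122 = -6466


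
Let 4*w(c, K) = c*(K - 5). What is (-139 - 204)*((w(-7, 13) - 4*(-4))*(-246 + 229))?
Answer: 11662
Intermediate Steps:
w(c, K) = c*(-5 + K)/4 (w(c, K) = (c*(K - 5))/4 = (c*(-5 + K))/4 = c*(-5 + K)/4)
(-139 - 204)*((w(-7, 13) - 4*(-4))*(-246 + 229)) = (-139 - 204)*(((¼)*(-7)*(-5 + 13) - 4*(-4))*(-246 + 229)) = -343*((¼)*(-7)*8 + 16)*(-17) = -343*(-14 + 16)*(-17) = -686*(-17) = -343*(-34) = 11662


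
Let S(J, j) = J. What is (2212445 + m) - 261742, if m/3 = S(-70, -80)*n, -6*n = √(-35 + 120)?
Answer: 1950703 + 35*√85 ≈ 1.9510e+6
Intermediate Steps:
n = -√85/6 (n = -√(-35 + 120)/6 = -√85/6 ≈ -1.5366)
m = 35*√85 (m = 3*(-(-35)*√85/3) = 3*(35*√85/3) = 35*√85 ≈ 322.68)
(2212445 + m) - 261742 = (2212445 + 35*√85) - 261742 = 1950703 + 35*√85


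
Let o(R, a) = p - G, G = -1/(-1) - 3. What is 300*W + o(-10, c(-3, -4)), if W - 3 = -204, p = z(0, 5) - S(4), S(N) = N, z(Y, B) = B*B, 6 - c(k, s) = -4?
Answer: -60277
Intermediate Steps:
c(k, s) = 10 (c(k, s) = 6 - 1*(-4) = 6 + 4 = 10)
z(Y, B) = B²
p = 21 (p = 5² - 1*4 = 25 - 4 = 21)
G = -2 (G = -1*(-1) - 3 = 1 - 3 = -2)
W = -201 (W = 3 - 204 = -201)
o(R, a) = 23 (o(R, a) = 21 - 1*(-2) = 21 + 2 = 23)
300*W + o(-10, c(-3, -4)) = 300*(-201) + 23 = -60300 + 23 = -60277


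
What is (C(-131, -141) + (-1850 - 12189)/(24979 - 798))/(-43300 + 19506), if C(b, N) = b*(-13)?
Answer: -20583102/287681357 ≈ -0.071548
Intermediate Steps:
C(b, N) = -13*b
(C(-131, -141) + (-1850 - 12189)/(24979 - 798))/(-43300 + 19506) = (-13*(-131) + (-1850 - 12189)/(24979 - 798))/(-43300 + 19506) = (1703 - 14039/24181)/(-23794) = (1703 - 14039*1/24181)*(-1/23794) = (1703 - 14039/24181)*(-1/23794) = (41166204/24181)*(-1/23794) = -20583102/287681357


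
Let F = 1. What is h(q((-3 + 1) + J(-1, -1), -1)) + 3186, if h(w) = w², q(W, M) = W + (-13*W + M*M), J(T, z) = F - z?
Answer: 3187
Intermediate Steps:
J(T, z) = 1 - z
q(W, M) = M² - 12*W (q(W, M) = W + (-13*W + M²) = W + (M² - 13*W) = M² - 12*W)
h(q((-3 + 1) + J(-1, -1), -1)) + 3186 = ((-1)² - 12*((-3 + 1) + (1 - 1*(-1))))² + 3186 = (1 - 12*(-2 + (1 + 1)))² + 3186 = (1 - 12*(-2 + 2))² + 3186 = (1 - 12*0)² + 3186 = (1 + 0)² + 3186 = 1² + 3186 = 1 + 3186 = 3187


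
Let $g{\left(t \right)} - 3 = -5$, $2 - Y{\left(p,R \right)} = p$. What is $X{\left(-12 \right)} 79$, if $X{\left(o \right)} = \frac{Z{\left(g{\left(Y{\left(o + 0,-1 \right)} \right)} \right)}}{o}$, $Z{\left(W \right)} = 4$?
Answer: $- \frac{79}{3} \approx -26.333$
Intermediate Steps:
$Y{\left(p,R \right)} = 2 - p$
$g{\left(t \right)} = -2$ ($g{\left(t \right)} = 3 - 5 = -2$)
$X{\left(o \right)} = \frac{4}{o}$
$X{\left(-12 \right)} 79 = \frac{4}{-12} \cdot 79 = 4 \left(- \frac{1}{12}\right) 79 = \left(- \frac{1}{3}\right) 79 = - \frac{79}{3}$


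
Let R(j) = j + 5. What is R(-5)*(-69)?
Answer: 0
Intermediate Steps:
R(j) = 5 + j
R(-5)*(-69) = (5 - 5)*(-69) = 0*(-69) = 0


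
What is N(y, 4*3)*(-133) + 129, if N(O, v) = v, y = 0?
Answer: -1467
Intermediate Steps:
N(y, 4*3)*(-133) + 129 = (4*3)*(-133) + 129 = 12*(-133) + 129 = -1596 + 129 = -1467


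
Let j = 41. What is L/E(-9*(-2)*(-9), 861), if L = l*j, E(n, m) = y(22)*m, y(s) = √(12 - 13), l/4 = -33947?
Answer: 135788*I/21 ≈ 6466.1*I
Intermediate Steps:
l = -135788 (l = 4*(-33947) = -135788)
y(s) = I (y(s) = √(-1) = I)
E(n, m) = I*m
L = -5567308 (L = -135788*41 = -5567308)
L/E(-9*(-2)*(-9), 861) = -5567308*(-I/861) = -(-135788)*I/21 = 135788*I/21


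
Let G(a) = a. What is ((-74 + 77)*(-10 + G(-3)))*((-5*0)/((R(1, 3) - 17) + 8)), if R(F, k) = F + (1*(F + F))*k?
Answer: 0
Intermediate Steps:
R(F, k) = F + 2*F*k (R(F, k) = F + (1*(2*F))*k = F + (2*F)*k = F + 2*F*k)
((-74 + 77)*(-10 + G(-3)))*((-5*0)/((R(1, 3) - 17) + 8)) = ((-74 + 77)*(-10 - 3))*((-5*0)/((1*(1 + 2*3) - 17) + 8)) = (3*(-13))*(0/((1*(1 + 6) - 17) + 8)) = -0/((1*7 - 17) + 8) = -0/((7 - 17) + 8) = -0/(-10 + 8) = -0/(-2) = -0*(-1)/2 = -39*0 = 0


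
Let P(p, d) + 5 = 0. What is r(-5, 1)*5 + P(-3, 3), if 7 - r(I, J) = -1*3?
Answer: 45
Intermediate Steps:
P(p, d) = -5 (P(p, d) = -5 + 0 = -5)
r(I, J) = 10 (r(I, J) = 7 - (-1)*3 = 7 - 1*(-3) = 7 + 3 = 10)
r(-5, 1)*5 + P(-3, 3) = 10*5 - 5 = 50 - 5 = 45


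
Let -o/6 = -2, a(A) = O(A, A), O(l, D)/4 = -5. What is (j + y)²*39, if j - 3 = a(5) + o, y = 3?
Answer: 156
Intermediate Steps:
O(l, D) = -20 (O(l, D) = 4*(-5) = -20)
a(A) = -20
o = 12 (o = -6*(-2) = 12)
j = -5 (j = 3 + (-20 + 12) = 3 - 8 = -5)
(j + y)²*39 = (-5 + 3)²*39 = (-2)²*39 = 4*39 = 156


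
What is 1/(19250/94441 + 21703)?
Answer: 94441/2049672273 ≈ 4.6076e-5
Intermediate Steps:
1/(19250/94441 + 21703) = 1/(2049672273/94441) = 94441/2049672273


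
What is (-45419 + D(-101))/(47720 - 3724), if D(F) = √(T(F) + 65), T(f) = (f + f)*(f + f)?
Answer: -45419/43996 + 3*√4541/43996 ≈ -1.0277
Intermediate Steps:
T(f) = 4*f² (T(f) = (2*f)*(2*f) = 4*f²)
D(F) = √(65 + 4*F²) (D(F) = √(4*F² + 65) = √(65 + 4*F²))
(-45419 + D(-101))/(47720 - 3724) = (-45419 + √(65 + 4*(-101)²))/(47720 - 3724) = (-45419 + √(65 + 4*10201))/43996 = (-45419 + √(65 + 40804))*(1/43996) = (-45419 + √40869)*(1/43996) = (-45419 + 3*√4541)*(1/43996) = -45419/43996 + 3*√4541/43996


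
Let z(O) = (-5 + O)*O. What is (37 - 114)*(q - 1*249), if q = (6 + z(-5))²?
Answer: -222299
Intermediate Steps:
z(O) = O*(-5 + O)
q = 3136 (q = (6 - 5*(-5 - 5))² = (6 - 5*(-10))² = (6 + 50)² = 56² = 3136)
(37 - 114)*(q - 1*249) = (37 - 114)*(3136 - 1*249) = -77*(3136 - 249) = -77*2887 = -222299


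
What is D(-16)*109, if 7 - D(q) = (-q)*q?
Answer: 28667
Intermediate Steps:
D(q) = 7 + q² (D(q) = 7 - (-q)*q = 7 - (-1)*q² = 7 + q²)
D(-16)*109 = (7 + (-16)²)*109 = (7 + 256)*109 = 263*109 = 28667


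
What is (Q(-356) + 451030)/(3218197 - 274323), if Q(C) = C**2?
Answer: 288883/1471937 ≈ 0.19626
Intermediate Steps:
(Q(-356) + 451030)/(3218197 - 274323) = ((-356)**2 + 451030)/(3218197 - 274323) = (126736 + 451030)/2943874 = 577766*(1/2943874) = 288883/1471937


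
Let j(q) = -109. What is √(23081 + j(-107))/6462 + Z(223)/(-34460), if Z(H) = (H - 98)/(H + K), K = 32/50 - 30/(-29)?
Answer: -18125/1122630988 + √5743/3231 ≈ 0.023439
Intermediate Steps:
K = 1214/725 (K = 32*(1/50) - 30*(-1/29) = 16/25 + 30/29 = 1214/725 ≈ 1.6745)
Z(H) = (-98 + H)/(1214/725 + H) (Z(H) = (H - 98)/(H + 1214/725) = (-98 + H)/(1214/725 + H))
√(23081 + j(-107))/6462 + Z(223)/(-34460) = √(23081 - 109)/6462 + (725*(-98 + 223)/(1214 + 725*223))/(-34460) = √22972*(1/6462) + (725*125/(1214 + 161675))*(-1/34460) = (2*√5743)*(1/6462) + (725*125/162889)*(-1/34460) = √5743/3231 + (725*(1/162889)*125)*(-1/34460) = √5743/3231 + (90625/162889)*(-1/34460) = √5743/3231 - 18125/1122630988 = -18125/1122630988 + √5743/3231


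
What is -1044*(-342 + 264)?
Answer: 81432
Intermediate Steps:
-1044*(-342 + 264) = -1044*(-78) = 81432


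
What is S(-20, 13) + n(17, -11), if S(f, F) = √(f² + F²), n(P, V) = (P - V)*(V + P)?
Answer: 168 + √569 ≈ 191.85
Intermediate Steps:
n(P, V) = (P + V)*(P - V) (n(P, V) = (P - V)*(P + V) = (P + V)*(P - V))
S(f, F) = √(F² + f²)
S(-20, 13) + n(17, -11) = √(13² + (-20)²) + (17² - 1*(-11)²) = √(169 + 400) + (289 - 1*121) = √569 + (289 - 121) = √569 + 168 = 168 + √569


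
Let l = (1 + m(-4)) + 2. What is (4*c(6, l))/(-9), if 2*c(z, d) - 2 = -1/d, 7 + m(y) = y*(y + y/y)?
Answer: -5/12 ≈ -0.41667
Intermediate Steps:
m(y) = -7 + y*(1 + y) (m(y) = -7 + y*(y + y/y) = -7 + y*(y + 1) = -7 + y*(1 + y))
l = 8 (l = (1 + (-7 - 4 + (-4)²)) + 2 = (1 + (-7 - 4 + 16)) + 2 = (1 + 5) + 2 = 6 + 2 = 8)
c(z, d) = 1 - 1/(2*d) (c(z, d) = 1 + (-1/d)/2 = 1 - 1/(2*d))
(4*c(6, l))/(-9) = (4*((-½ + 8)/8))/(-9) = (4*((⅛)*(15/2)))*(-⅑) = (4*(15/16))*(-⅑) = (15/4)*(-⅑) = -5/12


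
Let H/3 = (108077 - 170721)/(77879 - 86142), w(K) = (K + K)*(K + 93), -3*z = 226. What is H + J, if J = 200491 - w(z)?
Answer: 15109554013/74367 ≈ 2.0318e+5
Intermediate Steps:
z = -226/3 (z = -1/3*226 = -226/3 ≈ -75.333)
w(K) = 2*K*(93 + K) (w(K) = (2*K)*(93 + K) = 2*K*(93 + K))
J = 1828375/9 (J = 200491 - 2*(-226)*(93 - 226/3)/3 = 200491 - 2*(-226)*53/(3*3) = 200491 - 1*(-23956/9) = 200491 + 23956/9 = 1828375/9 ≈ 2.0315e+5)
H = 187932/8263 (H = 3*((108077 - 170721)/(77879 - 86142)) = 3*(-62644/(-8263)) = 3*(-62644*(-1/8263)) = 3*(62644/8263) = 187932/8263 ≈ 22.744)
H + J = 187932/8263 + 1828375/9 = 15109554013/74367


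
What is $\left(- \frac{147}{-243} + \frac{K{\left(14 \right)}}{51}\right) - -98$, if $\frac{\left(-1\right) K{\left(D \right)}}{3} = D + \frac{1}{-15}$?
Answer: $\frac{673252}{6885} \approx 97.785$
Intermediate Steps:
$K{\left(D \right)} = \frac{1}{5} - 3 D$ ($K{\left(D \right)} = - 3 \left(D + \frac{1}{-15}\right) = - 3 \left(D - \frac{1}{15}\right) = - 3 \left(- \frac{1}{15} + D\right) = \frac{1}{5} - 3 D$)
$\left(- \frac{147}{-243} + \frac{K{\left(14 \right)}}{51}\right) - -98 = \left(- \frac{147}{-243} + \frac{\frac{1}{5} - 42}{51}\right) - -98 = \left(\left(-147\right) \left(- \frac{1}{243}\right) + \left(\frac{1}{5} - 42\right) \frac{1}{51}\right) + 98 = \left(\frac{49}{81} - \frac{209}{255}\right) + 98 = - \frac{1478}{6885} + 98 = \frac{673252}{6885}$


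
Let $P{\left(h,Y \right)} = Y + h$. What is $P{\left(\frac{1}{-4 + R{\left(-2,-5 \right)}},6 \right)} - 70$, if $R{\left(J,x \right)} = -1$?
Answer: $- \frac{321}{5} \approx -64.2$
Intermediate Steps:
$P{\left(\frac{1}{-4 + R{\left(-2,-5 \right)}},6 \right)} - 70 = \left(6 + \frac{1}{-4 - 1}\right) - 70 = \left(6 + \frac{1}{-5}\right) - 70 = \left(6 - \frac{1}{5}\right) - 70 = \frac{29}{5} - 70 = - \frac{321}{5}$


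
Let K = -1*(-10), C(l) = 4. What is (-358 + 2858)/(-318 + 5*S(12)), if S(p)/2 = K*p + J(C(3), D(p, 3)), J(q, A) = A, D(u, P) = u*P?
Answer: 1250/621 ≈ 2.0129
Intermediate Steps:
D(u, P) = P*u
K = 10
S(p) = 26*p (S(p) = 2*(10*p + 3*p) = 2*(13*p) = 26*p)
(-358 + 2858)/(-318 + 5*S(12)) = (-358 + 2858)/(-318 + 5*(26*12)) = 2500/(-318 + 5*312) = 2500/(-318 + 1560) = 2500/1242 = 2500*(1/1242) = 1250/621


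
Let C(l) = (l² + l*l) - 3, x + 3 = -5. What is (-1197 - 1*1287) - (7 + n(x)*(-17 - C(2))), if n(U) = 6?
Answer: -2359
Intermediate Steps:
x = -8 (x = -3 - 5 = -8)
C(l) = -3 + 2*l² (C(l) = (l² + l²) - 3 = 2*l² - 3 = -3 + 2*l²)
(-1197 - 1*1287) - (7 + n(x)*(-17 - C(2))) = (-1197 - 1*1287) - (7 + 6*(-17 - (-3 + 2*2²))) = (-1197 - 1287) - (7 + 6*(-17 - (-3 + 2*4))) = -2484 - (7 + 6*(-17 - (-3 + 8))) = -2484 - (7 + 6*(-17 - 1*5)) = -2484 - (7 + 6*(-17 - 5)) = -2484 - (7 + 6*(-22)) = -2484 - (7 - 132) = -2484 - 1*(-125) = -2484 + 125 = -2359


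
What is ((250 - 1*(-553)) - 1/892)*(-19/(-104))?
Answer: 13609225/92768 ≈ 146.70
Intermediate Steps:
((250 - 1*(-553)) - 1/892)*(-19/(-104)) = ((250 + 553) - 1*1/892)*(-19*(-1/104)) = (803 - 1/892)*(19/104) = (716275/892)*(19/104) = 13609225/92768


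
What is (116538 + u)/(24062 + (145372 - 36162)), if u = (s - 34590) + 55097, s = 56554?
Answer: 21511/14808 ≈ 1.4527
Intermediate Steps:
u = 77061 (u = (56554 - 34590) + 55097 = 21964 + 55097 = 77061)
(116538 + u)/(24062 + (145372 - 36162)) = (116538 + 77061)/(24062 + (145372 - 36162)) = 193599/(24062 + 109210) = 193599/133272 = 193599*(1/133272) = 21511/14808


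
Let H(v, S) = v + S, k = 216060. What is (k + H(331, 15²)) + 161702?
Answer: 378318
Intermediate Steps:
H(v, S) = S + v
(k + H(331, 15²)) + 161702 = (216060 + (15² + 331)) + 161702 = (216060 + (225 + 331)) + 161702 = (216060 + 556) + 161702 = 216616 + 161702 = 378318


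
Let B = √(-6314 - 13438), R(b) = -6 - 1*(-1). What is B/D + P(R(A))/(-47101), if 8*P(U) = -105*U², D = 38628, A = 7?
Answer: 2625/376808 + I*√4938/19314 ≈ 0.0069664 + 0.0036383*I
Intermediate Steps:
R(b) = -5 (R(b) = -6 + 1 = -5)
B = 2*I*√4938 (B = √(-19752) = 2*I*√4938 ≈ 140.54*I)
P(U) = -105*U²/8 (P(U) = (-105*U²)/8 = -105*U²/8)
B/D + P(R(A))/(-47101) = (2*I*√4938)/38628 - 105/8*(-5)²/(-47101) = (2*I*√4938)*(1/38628) - 105/8*25*(-1/47101) = I*√4938/19314 - 2625/8*(-1/47101) = I*√4938/19314 + 2625/376808 = 2625/376808 + I*√4938/19314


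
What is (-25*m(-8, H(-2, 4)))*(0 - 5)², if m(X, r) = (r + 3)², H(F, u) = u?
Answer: -30625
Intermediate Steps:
m(X, r) = (3 + r)²
(-25*m(-8, H(-2, 4)))*(0 - 5)² = (-25*(3 + 4)²)*(0 - 5)² = -25*7²*(-5)² = -25*49*25 = -1225*25 = -30625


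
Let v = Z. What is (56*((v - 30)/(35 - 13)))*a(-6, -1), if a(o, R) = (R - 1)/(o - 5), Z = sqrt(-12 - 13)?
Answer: -1680/121 + 280*I/121 ≈ -13.884 + 2.314*I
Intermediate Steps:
Z = 5*I (Z = sqrt(-25) = 5*I ≈ 5.0*I)
v = 5*I ≈ 5.0*I
a(o, R) = (-1 + R)/(-5 + o)
(56*((v - 30)/(35 - 13)))*a(-6, -1) = (56*((5*I - 30)/(35 - 13)))*((-1 - 1)/(-5 - 6)) = (56*((-30 + 5*I)/22))*(-2/(-11)) = (56*((-30 + 5*I)*(1/22)))*(-1/11*(-2)) = (56*(-15/11 + 5*I/22))*(2/11) = (-840/11 + 140*I/11)*(2/11) = -1680/121 + 280*I/121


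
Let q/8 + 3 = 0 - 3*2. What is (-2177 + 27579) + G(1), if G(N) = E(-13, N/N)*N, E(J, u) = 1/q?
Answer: 1828943/72 ≈ 25402.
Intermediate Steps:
q = -72 (q = -24 + 8*(0 - 3*2) = -24 + 8*(0 - 6) = -24 + 8*(-6) = -24 - 48 = -72)
E(J, u) = -1/72 (E(J, u) = 1/(-72) = -1/72)
G(N) = -N/72
(-2177 + 27579) + G(1) = (-2177 + 27579) - 1/72*1 = 25402 - 1/72 = 1828943/72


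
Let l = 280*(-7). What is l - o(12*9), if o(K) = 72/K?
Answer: -5882/3 ≈ -1960.7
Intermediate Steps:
l = -1960
l - o(12*9) = -1960 - 72/(12*9) = -1960 - 72/108 = -1960 - 1*⅔ = -1960 - ⅔ = -5882/3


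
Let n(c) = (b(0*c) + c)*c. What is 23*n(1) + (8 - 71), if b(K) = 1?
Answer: -17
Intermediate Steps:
n(c) = c*(1 + c) (n(c) = (1 + c)*c = c*(1 + c))
23*n(1) + (8 - 71) = 23*(1*(1 + 1)) + (8 - 71) = 23*(1*2) - 63 = 23*2 - 63 = 46 - 63 = -17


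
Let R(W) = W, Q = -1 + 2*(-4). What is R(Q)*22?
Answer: -198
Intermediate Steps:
Q = -9 (Q = -1 - 8 = -9)
R(Q)*22 = -9*22 = -198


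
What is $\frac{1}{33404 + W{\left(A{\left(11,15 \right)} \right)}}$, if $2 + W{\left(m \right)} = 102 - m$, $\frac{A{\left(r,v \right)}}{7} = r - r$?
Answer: $\frac{1}{33504} \approx 2.9847 \cdot 10^{-5}$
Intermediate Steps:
$A{\left(r,v \right)} = 0$ ($A{\left(r,v \right)} = 7 \left(r - r\right) = 7 \cdot 0 = 0$)
$W{\left(m \right)} = 100 - m$ ($W{\left(m \right)} = -2 - \left(-102 + m\right) = 100 - m$)
$\frac{1}{33404 + W{\left(A{\left(11,15 \right)} \right)}} = \frac{1}{33404 + \left(100 - 0\right)} = \frac{1}{33404 + \left(100 + 0\right)} = \frac{1}{33404 + 100} = \frac{1}{33504}$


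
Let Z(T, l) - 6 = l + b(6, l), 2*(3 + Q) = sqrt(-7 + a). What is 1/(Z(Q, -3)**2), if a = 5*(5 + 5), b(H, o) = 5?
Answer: 1/64 ≈ 0.015625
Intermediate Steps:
a = 50 (a = 5*10 = 50)
Q = -3 + sqrt(43)/2 (Q = -3 + sqrt(-7 + 50)/2 = -3 + sqrt(43)/2 ≈ 0.27872)
Z(T, l) = 11 + l (Z(T, l) = 6 + (l + 5) = 6 + (5 + l) = 11 + l)
1/(Z(Q, -3)**2) = 1/((11 - 3)**2) = 1/(8**2) = 1/64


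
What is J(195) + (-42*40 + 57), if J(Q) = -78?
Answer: -1701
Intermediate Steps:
J(195) + (-42*40 + 57) = -78 + (-42*40 + 57) = -78 + (-1680 + 57) = -78 - 1623 = -1701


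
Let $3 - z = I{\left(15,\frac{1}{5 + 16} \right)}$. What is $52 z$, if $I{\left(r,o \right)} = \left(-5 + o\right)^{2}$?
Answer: $- \frac{493636}{441} \approx -1119.4$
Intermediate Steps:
$z = - \frac{9493}{441}$ ($z = 3 - \left(-5 + \frac{1}{5 + 16}\right)^{2} = 3 - \left(-5 + \frac{1}{21}\right)^{2} = 3 - \left(- \frac{104}{21}\right)^{2} = 3 - \frac{10816}{441} = - \frac{9493}{441} \approx -21.526$)
$52 z = 52 \left(- \frac{9493}{441}\right) = - \frac{493636}{441}$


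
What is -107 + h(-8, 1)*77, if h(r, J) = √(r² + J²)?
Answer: -107 + 77*√65 ≈ 513.79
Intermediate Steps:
h(r, J) = √(J² + r²)
-107 + h(-8, 1)*77 = -107 + √(1² + (-8)²)*77 = -107 + √(1 + 64)*77 = -107 + √65*77 = -107 + 77*√65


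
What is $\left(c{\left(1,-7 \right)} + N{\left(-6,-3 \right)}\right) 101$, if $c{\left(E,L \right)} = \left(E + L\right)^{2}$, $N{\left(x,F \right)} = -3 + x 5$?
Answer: $303$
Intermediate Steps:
$N{\left(x,F \right)} = -3 + 5 x$
$\left(c{\left(1,-7 \right)} + N{\left(-6,-3 \right)}\right) 101 = \left(\left(1 - 7\right)^{2} + \left(-3 + 5 \left(-6\right)\right)\right) 101 = \left(\left(-6\right)^{2} - 33\right) 101 = \left(36 - 33\right) 101 = 3 \cdot 101 = 303$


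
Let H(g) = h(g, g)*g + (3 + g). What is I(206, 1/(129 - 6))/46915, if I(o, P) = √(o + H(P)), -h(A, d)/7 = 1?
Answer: √351247/1923515 ≈ 0.00030811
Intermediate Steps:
h(A, d) = -7 (h(A, d) = -7*1 = -7)
H(g) = 3 - 6*g (H(g) = -7*g + (3 + g) = 3 - 6*g)
I(o, P) = √(3 + o - 6*P) (I(o, P) = √(o + (3 - 6*P)) = √(3 + o - 6*P))
I(206, 1/(129 - 6))/46915 = √(3 + 206 - 6/(129 - 6))/46915 = √(3 + 206 - 6/123)*(1/46915) = √(3 + 206 - 6*1/123)*(1/46915) = √(3 + 206 - 2/41)*(1/46915) = √(8567/41)*(1/46915) = (√351247/41)*(1/46915) = √351247/1923515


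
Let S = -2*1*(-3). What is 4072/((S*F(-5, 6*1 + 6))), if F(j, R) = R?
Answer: 509/9 ≈ 56.556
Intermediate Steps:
S = 6 (S = -2*(-3) = 6)
4072/((S*F(-5, 6*1 + 6))) = 4072/((6*(6*1 + 6))) = 4072/((6*(6 + 6))) = 4072/((6*12)) = 4072/72 = 4072*(1/72) = 509/9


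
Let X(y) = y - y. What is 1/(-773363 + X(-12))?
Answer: -1/773363 ≈ -1.2931e-6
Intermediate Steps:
X(y) = 0
1/(-773363 + X(-12)) = 1/(-773363 + 0) = 1/(-773363) = -1/773363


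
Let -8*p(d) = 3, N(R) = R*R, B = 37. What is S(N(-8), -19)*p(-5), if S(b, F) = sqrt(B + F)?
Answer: -9*sqrt(2)/8 ≈ -1.5910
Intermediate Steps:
N(R) = R**2
p(d) = -3/8 (p(d) = -1/8*3 = -3/8)
S(b, F) = sqrt(37 + F)
S(N(-8), -19)*p(-5) = sqrt(37 - 19)*(-3/8) = sqrt(18)*(-3/8) = (3*sqrt(2))*(-3/8) = -9*sqrt(2)/8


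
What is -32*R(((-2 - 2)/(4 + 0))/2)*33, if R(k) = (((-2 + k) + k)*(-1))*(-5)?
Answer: 15840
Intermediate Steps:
R(k) = -10 + 10*k (R(k) = ((-2 + 2*k)*(-1))*(-5) = (2 - 2*k)*(-5) = -10 + 10*k)
-32*R(((-2 - 2)/(4 + 0))/2)*33 = -32*(-10 + 10*(((-2 - 2)/(4 + 0))/2))*33 = -32*(-10 + 10*(-4/4*(½)))*33 = -32*(-10 + 10*(-4*¼*(½)))*33 = -32*(-10 + 10*(-1*½))*33 = -32*(-10 + 10*(-½))*33 = -32*(-10 - 5)*33 = -32*(-15)*33 = 480*33 = 15840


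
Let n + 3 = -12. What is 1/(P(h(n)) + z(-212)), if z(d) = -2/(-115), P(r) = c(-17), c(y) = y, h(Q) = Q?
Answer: -115/1953 ≈ -0.058884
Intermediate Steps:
n = -15 (n = -3 - 12 = -15)
P(r) = -17
z(d) = 2/115 (z(d) = -2*(-1/115) = 2/115)
1/(P(h(n)) + z(-212)) = 1/(-17 + 2/115) = 1/(-1953/115) = -115/1953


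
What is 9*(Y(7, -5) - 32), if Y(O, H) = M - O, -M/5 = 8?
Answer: -711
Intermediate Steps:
M = -40 (M = -5*8 = -40)
Y(O, H) = -40 - O
9*(Y(7, -5) - 32) = 9*((-40 - 1*7) - 32) = 9*((-40 - 7) - 32) = 9*(-47 - 32) = 9*(-79) = -711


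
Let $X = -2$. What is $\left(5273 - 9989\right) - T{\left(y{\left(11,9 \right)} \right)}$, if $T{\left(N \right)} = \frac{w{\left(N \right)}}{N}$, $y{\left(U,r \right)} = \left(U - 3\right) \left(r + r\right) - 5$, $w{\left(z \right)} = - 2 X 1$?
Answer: $- \frac{655528}{139} \approx -4716.0$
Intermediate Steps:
$w{\left(z \right)} = 4$ ($w{\left(z \right)} = \left(-2\right) \left(-2\right) 1 = 4 \cdot 1 = 4$)
$y{\left(U,r \right)} = -5 + 2 r \left(-3 + U\right)$ ($y{\left(U,r \right)} = \left(-3 + U\right) 2 r - 5 = 2 r \left(-3 + U\right) - 5 = -5 + 2 r \left(-3 + U\right)$)
$T{\left(N \right)} = \frac{4}{N}$
$\left(5273 - 9989\right) - T{\left(y{\left(11,9 \right)} \right)} = \left(5273 - 9989\right) - \frac{4}{-5 - 54 + 2 \cdot 11 \cdot 9} = \left(5273 - 9989\right) - \frac{4}{-5 - 54 + 198} = -4716 - \frac{4}{139} = - \frac{655528}{139}$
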